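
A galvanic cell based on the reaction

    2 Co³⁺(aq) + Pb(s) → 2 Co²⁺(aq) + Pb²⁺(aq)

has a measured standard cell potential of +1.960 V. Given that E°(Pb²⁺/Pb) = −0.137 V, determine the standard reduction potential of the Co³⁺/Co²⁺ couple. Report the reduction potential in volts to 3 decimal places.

In the reaction as written the Co³⁺/Co²⁺ couple is reduced (cathode) and Pb²⁺/Pb is oxidized (anode), so E°cell = E°(Co³⁺/Co²⁺) − E°(Pb²⁺/Pb).
E°(Co³⁺/Co²⁺) = E°cell + E°(anode) = +1.960 + (−0.137) = +1.823 V.

+1.823 V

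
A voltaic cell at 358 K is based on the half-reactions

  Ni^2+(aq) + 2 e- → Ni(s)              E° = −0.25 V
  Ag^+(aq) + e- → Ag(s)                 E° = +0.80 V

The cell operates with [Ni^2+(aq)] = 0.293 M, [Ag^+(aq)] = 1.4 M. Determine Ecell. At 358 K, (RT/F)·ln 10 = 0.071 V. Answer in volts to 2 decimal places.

The Ag⁺/Ag couple has the more positive E°, so it is the cathode; Ni²⁺/Ni is the anode.
E°cell = E°cat − E°an = +0.80 − (−0.25) = +1.05 V; n = 2.
Balancing gives 2 Ag^+(aq) + Ni(s) → 2 Ag(s) + Ni^2+(aq); hence Q = [Ni^2+(aq)] / [Ag^+(aq)]^2 = 0.149 (log Q = −0.825).
Applying E = E° − (RT ln10/nF)·log Q gives +1.05 − (0.071/2)(−0.825) = +1.08 V.

+1.08 V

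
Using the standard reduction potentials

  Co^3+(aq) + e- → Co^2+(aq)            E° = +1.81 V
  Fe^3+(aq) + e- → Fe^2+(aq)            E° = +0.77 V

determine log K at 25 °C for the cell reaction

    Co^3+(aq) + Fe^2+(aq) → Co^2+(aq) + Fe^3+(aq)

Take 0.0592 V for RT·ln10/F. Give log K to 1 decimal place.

log K = 17.6

The Co³⁺/Co²⁺ couple is reduced (cathode); E°cell = +1.81 − (+0.77) = +1.04 V with n = 1.
At equilibrium E = 0, so log K = nE°cell / 0.0592 = (1)(+1.04) / 0.0592 = 17.6.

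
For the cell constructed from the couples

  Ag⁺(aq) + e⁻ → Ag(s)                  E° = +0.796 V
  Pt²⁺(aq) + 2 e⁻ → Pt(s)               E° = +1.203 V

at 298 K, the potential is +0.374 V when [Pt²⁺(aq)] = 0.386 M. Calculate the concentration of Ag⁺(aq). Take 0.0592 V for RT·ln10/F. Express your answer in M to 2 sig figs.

Pt²⁺/Pt is the cathode (higher E°); E°cell = +1.203 − (+0.796) = +0.407 V with n = 2.
Rearranging E = E° − (0.0592/n)·log Q gives log Q = 2(+0.407 − (+0.374))/0.0592 = 1.115.
Balancing electrons gives Pt²⁺(aq) + 2 Ag(s) → Pt(s) + 2 Ag⁺(aq); thus Q = [Ag⁺(aq)]^2 / [Pt²⁺(aq)].
Isolating [Ag⁺(aq)] in Q = 10^{1.115} yields log [Ag⁺(aq)] = 0.351, i.e. 2.2 M.

2.2 M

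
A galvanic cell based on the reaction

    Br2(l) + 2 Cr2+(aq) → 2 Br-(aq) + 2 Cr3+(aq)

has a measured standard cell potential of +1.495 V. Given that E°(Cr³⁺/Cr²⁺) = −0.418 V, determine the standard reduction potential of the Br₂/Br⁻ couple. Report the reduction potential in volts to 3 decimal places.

+1.077 V

In the reaction as written the Br₂/Br⁻ couple is reduced (cathode) and Cr³⁺/Cr²⁺ is oxidized (anode), so E°cell = E°(Br₂/Br⁻) − E°(Cr³⁺/Cr²⁺).
E°(Br₂/Br⁻) = E°cell + E°(anode) = +1.495 + (−0.418) = +1.077 V.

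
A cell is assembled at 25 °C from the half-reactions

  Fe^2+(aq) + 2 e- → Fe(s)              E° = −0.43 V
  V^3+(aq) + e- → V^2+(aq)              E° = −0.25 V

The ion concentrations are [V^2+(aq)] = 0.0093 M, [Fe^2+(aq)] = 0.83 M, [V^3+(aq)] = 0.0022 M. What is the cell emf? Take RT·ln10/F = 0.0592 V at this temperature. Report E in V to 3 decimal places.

+0.145 V

V³⁺/V²⁺ is reduced (cathode, E° = −0.25 V) and Fe²⁺/Fe is oxidized (anode).
The standard potential is −0.25 − (−0.43) = +0.18 V and the balanced reaction transfers n = 2 electrons.
Balancing gives 2 V^3+(aq) + Fe(s) → 2 V^2+(aq) + Fe^2+(aq); hence Q = ([V^2+(aq)]^2·[Fe^2+(aq)]) / [V^3+(aq)]^2 = 14.8 (log Q = 1.171).
E = E° − (0.0592/n)·log Q = +0.18 − (0.0592/2)(1.171) = +0.145 V.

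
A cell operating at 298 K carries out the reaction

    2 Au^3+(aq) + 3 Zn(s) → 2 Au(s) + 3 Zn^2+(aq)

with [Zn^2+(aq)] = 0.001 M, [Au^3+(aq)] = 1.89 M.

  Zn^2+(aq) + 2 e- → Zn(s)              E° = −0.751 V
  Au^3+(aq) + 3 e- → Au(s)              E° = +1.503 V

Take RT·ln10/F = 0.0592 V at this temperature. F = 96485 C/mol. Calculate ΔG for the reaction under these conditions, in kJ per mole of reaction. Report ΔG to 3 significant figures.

E°cell = +1.503 − (−0.751) = +2.254 V; the balanced reaction transfers n = 6 electrons.
Q = [Zn^2+(aq)]^3 / [Au^3+(aq)]^2 = 2.8×10^−10, so log Q = −9.553 and E = +2.254 − (0.0592/6)(−9.553) = +2.3483 V.
ΔG = −nFE = −(6)(96485)(+2.3483) J/mol = −1360 kJ/mol.

−1360 kJ/mol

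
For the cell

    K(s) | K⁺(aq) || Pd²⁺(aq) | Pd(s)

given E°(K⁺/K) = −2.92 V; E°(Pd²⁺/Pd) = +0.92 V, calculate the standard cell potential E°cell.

+3.84 V

By convention the left-hand electrode in cell notation is the anode (oxidation) and the right-hand electrode is the cathode (reduction).
E°cell = E°(right) − E°(left) = +0.92 − (−2.92) = +3.84 V.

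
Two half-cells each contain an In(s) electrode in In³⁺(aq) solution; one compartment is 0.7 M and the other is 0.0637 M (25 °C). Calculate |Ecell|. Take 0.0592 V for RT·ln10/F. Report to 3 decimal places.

0.021 V

For a concentration cell E°cell = 0, since both electrodes use the same couple.
The compartment with the higher In³⁺(aq) concentration (0.7 M) acts as the cathode; ions are reduced there and produced at the dilute (0.0637 M) anode.
With n = 3, Ecell = −(0.0592/3)·log([dilute]/[conc]) = −(0.0592/3)·log(0.0637/0.7) = +0.021 V.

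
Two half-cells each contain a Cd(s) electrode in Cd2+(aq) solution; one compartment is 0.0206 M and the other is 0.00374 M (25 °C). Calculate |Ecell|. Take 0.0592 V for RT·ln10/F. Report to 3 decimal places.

For a concentration cell E°cell = 0, since both electrodes use the same couple.
The compartment with the higher Cd2+(aq) concentration (0.0206 M) acts as the cathode; ions are reduced there and produced at the dilute (0.00374 M) anode.
With n = 2, Ecell = −(0.0592/2)·log([dilute]/[conc]) = −(0.0592/2)·log(0.00374/0.0206) = +0.022 V.

0.022 V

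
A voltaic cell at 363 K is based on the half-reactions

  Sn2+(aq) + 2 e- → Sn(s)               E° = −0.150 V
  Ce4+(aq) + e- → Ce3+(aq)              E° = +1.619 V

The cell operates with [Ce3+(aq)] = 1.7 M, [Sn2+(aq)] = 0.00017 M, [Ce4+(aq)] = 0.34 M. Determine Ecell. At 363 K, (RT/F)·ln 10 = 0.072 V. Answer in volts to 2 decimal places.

Ce⁴⁺/Ce³⁺ is reduced (cathode, E° = +1.619 V) and Sn²⁺/Sn is oxidized (anode).
E°cell = +1.619 − (−0.150) = +1.769 V, with n = 2 electrons transferred.
For the overall reaction 2 Ce4+(aq) + Sn(s) → 2 Ce3+(aq) + Sn2+(aq), Q = ([Ce3+(aq)]^2·[Sn2+(aq)]) / [Ce4+(aq)]^2 = 0.00425, giving log Q = −2.372.
Applying E = E° − (RT ln10/nF)·log Q gives +1.769 − (0.072/2)(−2.372) = +1.85 V.

+1.85 V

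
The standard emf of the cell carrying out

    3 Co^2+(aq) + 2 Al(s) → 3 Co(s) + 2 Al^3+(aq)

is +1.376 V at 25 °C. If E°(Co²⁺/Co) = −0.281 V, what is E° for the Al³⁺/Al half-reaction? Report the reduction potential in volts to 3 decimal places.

−1.657 V

In the reaction as written the Co²⁺/Co couple is reduced (cathode) and Al³⁺/Al is oxidized (anode), so E°cell = E°(Co²⁺/Co) − E°(Al³⁺/Al).
E°(Al³⁺/Al) = E°(cathode) − E°cell = −0.281 − (+1.376) = −1.657 V.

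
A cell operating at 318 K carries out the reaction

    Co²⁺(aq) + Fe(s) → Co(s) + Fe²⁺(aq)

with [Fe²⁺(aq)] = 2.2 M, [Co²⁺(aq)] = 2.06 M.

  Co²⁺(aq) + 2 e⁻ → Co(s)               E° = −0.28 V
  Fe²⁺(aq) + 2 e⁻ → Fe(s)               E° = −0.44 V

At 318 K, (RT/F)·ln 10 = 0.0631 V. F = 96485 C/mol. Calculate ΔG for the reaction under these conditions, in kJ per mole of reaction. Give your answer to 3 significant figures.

−30.7 kJ/mol

The standard cell potential is −0.28 − (−0.44) = +0.16 V, with n = 2 electrons in the balanced equation.
Here Q = [Fe²⁺(aq)] / [Co²⁺(aq)] = 1.07 (log Q = 0.029), giving E = +0.16 − (0.0631/2)·(0.029) = +0.1591 V.
Finally ΔG = −nFE = −(2)(96485 C/mol)(+0.1591 V) = −30.7 kJ/mol.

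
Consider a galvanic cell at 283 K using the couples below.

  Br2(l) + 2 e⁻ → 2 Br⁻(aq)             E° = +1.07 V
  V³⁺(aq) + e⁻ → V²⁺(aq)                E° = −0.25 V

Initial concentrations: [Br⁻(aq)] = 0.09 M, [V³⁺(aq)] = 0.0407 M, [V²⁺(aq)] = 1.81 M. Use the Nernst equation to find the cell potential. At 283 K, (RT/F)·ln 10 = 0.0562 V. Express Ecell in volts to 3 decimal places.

Br₂/Br⁻ is reduced (cathode, E° = +1.07 V) and V³⁺/V²⁺ is oxidized (anode).
E°cell = +1.07 − (−0.25) = +1.32 V, with n = 2 electrons transferred.
The balanced reaction is Br2(l) + 2 V²⁺(aq) → 2 Br⁻(aq) + 2 V³⁺(aq), so Q = ([Br⁻(aq)]^2·[V³⁺(aq)]^2) / [V²⁺(aq)]^2 = 4.1×10^−6 and log Q = −5.388.
E = E° − (0.0562/n)·log Q = +1.32 − (0.0562/2)(−5.388) = +1.471 V.

+1.471 V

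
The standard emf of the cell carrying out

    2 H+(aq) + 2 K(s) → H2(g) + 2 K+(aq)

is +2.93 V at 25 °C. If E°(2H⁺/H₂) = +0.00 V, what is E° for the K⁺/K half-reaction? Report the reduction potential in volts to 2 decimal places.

−2.93 V

In the reaction as written the 2H⁺/H₂ couple is reduced (cathode) and K⁺/K is oxidized (anode), so E°cell = E°(2H⁺/H₂) − E°(K⁺/K).
E°(K⁺/K) = E°(cathode) − E°cell = +0.00 − (+2.93) = −2.93 V.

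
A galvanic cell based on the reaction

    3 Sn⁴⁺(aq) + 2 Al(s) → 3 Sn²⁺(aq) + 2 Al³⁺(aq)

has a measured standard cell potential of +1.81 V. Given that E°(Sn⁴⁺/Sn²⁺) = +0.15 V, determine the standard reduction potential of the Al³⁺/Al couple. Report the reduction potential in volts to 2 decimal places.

In the reaction as written the Sn⁴⁺/Sn²⁺ couple is reduced (cathode) and Al³⁺/Al is oxidized (anode), so E°cell = E°(Sn⁴⁺/Sn²⁺) − E°(Al³⁺/Al).
E°(Al³⁺/Al) = E°(cathode) − E°cell = +0.15 − (+1.81) = −1.66 V.

−1.66 V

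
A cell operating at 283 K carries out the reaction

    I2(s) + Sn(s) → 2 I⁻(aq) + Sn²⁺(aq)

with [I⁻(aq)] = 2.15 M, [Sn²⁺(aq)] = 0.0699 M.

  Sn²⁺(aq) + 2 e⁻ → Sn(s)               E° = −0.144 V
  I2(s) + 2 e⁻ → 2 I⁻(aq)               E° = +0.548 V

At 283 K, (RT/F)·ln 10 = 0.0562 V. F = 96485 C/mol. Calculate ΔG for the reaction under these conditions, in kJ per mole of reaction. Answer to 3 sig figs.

−136 kJ/mol

E°cell = +0.548 − (−0.144) = +0.692 V; the balanced reaction transfers n = 2 electrons.
Here Q = [I⁻(aq)]^2·[Sn²⁺(aq)] = 0.323 (log Q = −0.491), giving E = +0.692 − (0.0562/2)·(−0.491) = +0.7058 V.
ΔG = −nFE = −(2)(96485)(+0.7058) J/mol = −136 kJ/mol.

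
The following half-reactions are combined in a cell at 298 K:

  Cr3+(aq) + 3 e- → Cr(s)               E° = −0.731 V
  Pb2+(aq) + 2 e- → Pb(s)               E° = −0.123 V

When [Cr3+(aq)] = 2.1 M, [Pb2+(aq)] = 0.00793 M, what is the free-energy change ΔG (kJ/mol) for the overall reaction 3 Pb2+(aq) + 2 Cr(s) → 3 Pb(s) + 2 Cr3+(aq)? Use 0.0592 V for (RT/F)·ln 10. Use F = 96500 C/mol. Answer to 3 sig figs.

The standard cell potential is −0.123 − (−0.731) = +0.608 V, with n = 6 electrons in the balanced equation.
The reaction quotient is [Cr3+(aq)]^2 / [Pb2+(aq)]^3 = 8.84×10^6; by Nernst, E = +0.608 − (0.0592/6)(6.947) = +0.5395 V.
Finally ΔG = −nFE = −(6)(96500 C/mol)(+0.5395 V) = −312 kJ/mol.

−312 kJ/mol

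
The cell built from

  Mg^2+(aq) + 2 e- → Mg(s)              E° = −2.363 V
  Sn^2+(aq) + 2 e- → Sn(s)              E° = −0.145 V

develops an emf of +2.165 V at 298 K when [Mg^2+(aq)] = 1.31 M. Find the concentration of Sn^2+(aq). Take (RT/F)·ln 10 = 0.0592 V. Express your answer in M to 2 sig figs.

0.021 M

With Sn²⁺/Sn at the cathode and Mg²⁺/Mg at the anode, E°cell = −0.145 − (−2.363) = +2.218 V (n = 2).
Rearranging E = E° − (0.0592/n)·log Q gives log Q = 2(+2.218 − (+2.165))/0.0592 = 1.791.
For Sn^2+(aq) + Mg(s) → Sn(s) + Mg^2+(aq), the reaction quotient is Q = [Mg^2+(aq)] / [Sn^2+(aq)].
Substituting the known concentrations and solving, log [Sn^2+(aq)] = −1.674 and [Sn^2+(aq)] = 0.021 M.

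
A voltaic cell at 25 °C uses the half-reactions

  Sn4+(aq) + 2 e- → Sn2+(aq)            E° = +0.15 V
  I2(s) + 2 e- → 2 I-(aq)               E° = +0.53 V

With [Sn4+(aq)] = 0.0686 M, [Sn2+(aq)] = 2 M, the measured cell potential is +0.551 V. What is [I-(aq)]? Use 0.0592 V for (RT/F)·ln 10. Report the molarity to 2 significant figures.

0.0070 M

I₂/I⁻ is the cathode (higher E°); E°cell = +0.53 − (+0.15) = +0.38 V with n = 2.
Since E = E° − (0.0592/n)·log Q, log Q = n(E° − E)/0.0592 = −5.777.
Balancing electrons gives I2(s) + Sn2+(aq) → 2 I-(aq) + Sn4+(aq); thus Q = ([I-(aq)]^2·[Sn4+(aq)]) / [Sn2+(aq)].
Solving for the unknown gives log [I-(aq)] = −2.156, so [I-(aq)] ≈ 0.0070 M.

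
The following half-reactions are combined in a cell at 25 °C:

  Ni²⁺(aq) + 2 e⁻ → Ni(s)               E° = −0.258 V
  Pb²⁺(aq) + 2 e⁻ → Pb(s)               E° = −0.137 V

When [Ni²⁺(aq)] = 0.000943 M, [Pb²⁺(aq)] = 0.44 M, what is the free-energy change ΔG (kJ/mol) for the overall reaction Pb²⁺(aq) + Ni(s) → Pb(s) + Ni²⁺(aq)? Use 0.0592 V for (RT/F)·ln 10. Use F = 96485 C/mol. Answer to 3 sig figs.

The standard cell potential is −0.137 − (−0.258) = +0.121 V, with n = 2 electrons in the balanced equation.
Here Q = [Ni²⁺(aq)] / [Pb²⁺(aq)] = 0.00214 (log Q = −2.669), giving E = +0.121 − (0.0592/2)·(−2.669) = +0.2000 V.
Finally ΔG = −nFE = −(2)(96485 C/mol)(+0.2000 V) = −38.6 kJ/mol.

−38.6 kJ/mol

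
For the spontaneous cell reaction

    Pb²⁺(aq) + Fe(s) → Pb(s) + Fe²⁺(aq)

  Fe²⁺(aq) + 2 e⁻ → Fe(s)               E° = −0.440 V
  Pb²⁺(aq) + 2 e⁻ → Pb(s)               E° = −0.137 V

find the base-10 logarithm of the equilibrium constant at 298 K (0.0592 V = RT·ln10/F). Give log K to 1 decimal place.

log K = 10.2

The Pb²⁺/Pb couple is reduced (cathode); E°cell = −0.137 − (−0.440) = +0.303 V with n = 2.
At equilibrium E = 0, so log K = nE°cell / 0.0592 = (2)(+0.303) / 0.0592 = 10.2.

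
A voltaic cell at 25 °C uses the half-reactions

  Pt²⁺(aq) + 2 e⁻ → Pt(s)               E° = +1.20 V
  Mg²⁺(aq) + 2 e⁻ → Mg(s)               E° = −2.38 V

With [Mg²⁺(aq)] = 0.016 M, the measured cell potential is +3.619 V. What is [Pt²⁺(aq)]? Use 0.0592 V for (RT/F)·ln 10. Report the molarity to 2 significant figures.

The Pt²⁺/Pt couple has the larger reduction potential, so it is the cathode: E°cell = +1.20 − (−2.38) = +3.58 V and n = 2.
From the Nernst equation, log Q = n(E° − E)/0.0592 = 2·(+3.58 − (+3.619))/0.0592 = −1.318.
Balancing electrons gives Pt²⁺(aq) + Mg(s) → Pt(s) + Mg²⁺(aq); thus Q = [Mg²⁺(aq)] / [Pt²⁺(aq)].
Solving for the unknown gives log [Pt²⁺(aq)] = −0.478, so [Pt²⁺(aq)] ≈ 0.33 M.

0.33 M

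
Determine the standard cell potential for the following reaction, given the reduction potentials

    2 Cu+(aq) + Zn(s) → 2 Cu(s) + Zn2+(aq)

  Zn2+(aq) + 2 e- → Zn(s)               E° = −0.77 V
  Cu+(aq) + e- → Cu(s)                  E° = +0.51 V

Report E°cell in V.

+1.28 V

In the reaction as written, Cu+(aq) is reduced (cathode) and Zn2+(aq) is produced by oxidation at the anode.
E°cell = E°(cathode) − E°(anode) = +0.51 − (−0.77) = +1.28 V.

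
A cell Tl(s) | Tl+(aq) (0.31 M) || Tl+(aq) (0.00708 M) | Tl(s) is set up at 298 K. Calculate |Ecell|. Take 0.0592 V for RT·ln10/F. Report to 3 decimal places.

0.097 V

For a concentration cell E°cell = 0, since both electrodes use the same couple.
The compartment with the higher Tl+(aq) concentration (0.31 M) acts as the cathode; ions are reduced there and produced at the dilute (0.00708 M) anode.
With n = 1, Ecell = −(0.0592/1)·log([dilute]/[conc]) = −(0.0592/1)·log(0.00708/0.31) = +0.097 V.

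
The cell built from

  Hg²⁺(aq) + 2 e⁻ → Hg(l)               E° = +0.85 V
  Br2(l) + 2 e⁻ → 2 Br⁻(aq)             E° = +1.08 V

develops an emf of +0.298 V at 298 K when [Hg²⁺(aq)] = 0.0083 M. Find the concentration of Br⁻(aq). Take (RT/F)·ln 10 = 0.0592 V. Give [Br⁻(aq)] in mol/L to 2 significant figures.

0.78 M

Br₂/Br⁻ is the cathode (higher E°); E°cell = +1.08 − (+0.85) = +0.23 V with n = 2.
Rearranging E = E° − (0.0592/n)·log Q gives log Q = 2(+0.23 − (+0.298))/0.0592 = −2.297.
Balancing electrons gives Br2(l) + Hg(l) → 2 Br⁻(aq) + Hg²⁺(aq); thus Q = [Br⁻(aq)]^2·[Hg²⁺(aq)].
Isolating [Br⁻(aq)] in Q = 10^{−2.297} yields log [Br⁻(aq)] = −0.108, i.e. 0.78 M.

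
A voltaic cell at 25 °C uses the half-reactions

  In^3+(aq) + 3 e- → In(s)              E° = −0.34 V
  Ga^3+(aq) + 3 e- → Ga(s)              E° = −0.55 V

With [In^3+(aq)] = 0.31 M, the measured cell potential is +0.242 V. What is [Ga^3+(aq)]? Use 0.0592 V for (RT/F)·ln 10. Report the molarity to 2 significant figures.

With In³⁺/In at the cathode and Ga³⁺/Ga at the anode, E°cell = −0.34 − (−0.55) = +0.21 V (n = 3).
Since E = E° − (0.0592/n)·log Q, log Q = n(E° − E)/0.0592 = −1.622.
For In^3+(aq) + Ga(s) → In(s) + Ga^3+(aq), the reaction quotient is Q = [Ga^3+(aq)] / [In^3+(aq)].
Solving for the unknown gives log [Ga^3+(aq)] = −2.131, so [Ga^3+(aq)] ≈ 0.0074 M.

0.0074 M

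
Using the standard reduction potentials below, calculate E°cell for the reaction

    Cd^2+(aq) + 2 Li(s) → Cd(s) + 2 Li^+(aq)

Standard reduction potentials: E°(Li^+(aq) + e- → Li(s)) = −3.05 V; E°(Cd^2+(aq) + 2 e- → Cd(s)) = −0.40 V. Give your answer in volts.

+2.65 V

In the reaction as written, Cd^2+(aq) is reduced (cathode) and Li^+(aq) is produced by oxidation at the anode.
E°cell = E°(cathode) − E°(anode) = −0.40 − (−3.05) = +2.65 V.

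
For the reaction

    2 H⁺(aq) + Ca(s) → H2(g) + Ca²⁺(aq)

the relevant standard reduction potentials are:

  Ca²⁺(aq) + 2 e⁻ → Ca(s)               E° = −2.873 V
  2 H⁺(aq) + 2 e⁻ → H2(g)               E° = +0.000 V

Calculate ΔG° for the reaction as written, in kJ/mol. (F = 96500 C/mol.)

−554 kJ/mol

In the reaction as written H⁺(aq) is reduced, so the 2H⁺/H₂ couple is the cathode and Ca²⁺/Ca is the anode.
E°cell = +0.000 − (−2.873) = +2.873 V; balancing electrons gives n = 2.
ΔG° = −nFE°cell = −(2)(96500)(+2.873) J/mol = −554 kJ/mol.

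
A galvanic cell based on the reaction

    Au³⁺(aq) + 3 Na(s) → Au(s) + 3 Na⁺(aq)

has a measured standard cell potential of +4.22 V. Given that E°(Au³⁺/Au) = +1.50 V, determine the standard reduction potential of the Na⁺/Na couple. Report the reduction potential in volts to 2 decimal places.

In the reaction as written the Au³⁺/Au couple is reduced (cathode) and Na⁺/Na is oxidized (anode), so E°cell = E°(Au³⁺/Au) − E°(Na⁺/Na).
E°(Na⁺/Na) = E°(cathode) − E°cell = +1.50 − (+4.22) = −2.72 V.

−2.72 V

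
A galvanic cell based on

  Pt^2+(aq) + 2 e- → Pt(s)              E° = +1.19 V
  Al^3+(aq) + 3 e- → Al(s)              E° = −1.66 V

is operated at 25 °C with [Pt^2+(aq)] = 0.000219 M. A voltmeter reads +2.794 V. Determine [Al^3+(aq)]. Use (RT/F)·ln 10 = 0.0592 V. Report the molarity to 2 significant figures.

0.0022 M

Pt²⁺/Pt is the cathode (higher E°); E°cell = +1.19 − (−1.66) = +2.85 V with n = 6.
Since E = E° − (0.0592/n)·log Q, log Q = n(E° − E)/0.0592 = 5.676.
Balancing electrons gives 3 Pt^2+(aq) + 2 Al(s) → 3 Pt(s) + 2 Al^3+(aq); thus Q = [Al^3+(aq)]^2 / [Pt^2+(aq)]^3.
Solving for the unknown gives log [Al^3+(aq)] = −2.651, so [Al^3+(aq)] ≈ 0.0022 M.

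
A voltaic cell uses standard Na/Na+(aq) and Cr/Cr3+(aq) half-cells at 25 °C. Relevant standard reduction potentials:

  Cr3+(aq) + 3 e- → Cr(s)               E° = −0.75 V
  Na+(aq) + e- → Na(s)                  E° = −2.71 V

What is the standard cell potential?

The Cr³⁺/Cr couple has the higher E°, so Cr ion is reduced (cathode) and Na is oxidized (anode).
E°cell = E°(cathode) − E°(anode) = −0.75 − (−2.71) = +1.96 V.

+1.96 V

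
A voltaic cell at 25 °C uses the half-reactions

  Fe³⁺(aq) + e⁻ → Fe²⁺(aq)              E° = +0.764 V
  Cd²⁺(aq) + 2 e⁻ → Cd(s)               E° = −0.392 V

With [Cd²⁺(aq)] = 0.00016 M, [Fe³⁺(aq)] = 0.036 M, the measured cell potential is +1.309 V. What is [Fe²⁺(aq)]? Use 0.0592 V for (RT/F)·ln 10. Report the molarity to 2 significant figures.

The Fe³⁺/Fe²⁺ couple has the larger reduction potential, so it is the cathode: E°cell = +0.764 − (−0.392) = +1.156 V and n = 2.
Rearranging E = E° − (0.0592/n)·log Q gives log Q = 2(+1.156 − (+1.309))/0.0592 = −5.169.
Balancing electrons gives 2 Fe³⁺(aq) + Cd(s) → 2 Fe²⁺(aq) + Cd²⁺(aq); thus Q = ([Fe²⁺(aq)]^2·[Cd²⁺(aq)]) / [Fe³⁺(aq)]^2.
Substituting the known concentrations and solving, log [Fe²⁺(aq)] = −2.130 and [Fe²⁺(aq)] = 0.0074 M.

0.0074 M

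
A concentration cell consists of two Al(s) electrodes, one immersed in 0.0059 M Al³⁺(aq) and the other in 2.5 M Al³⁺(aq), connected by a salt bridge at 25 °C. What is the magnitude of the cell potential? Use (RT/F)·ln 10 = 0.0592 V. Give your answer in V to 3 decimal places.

0.052 V

For a concentration cell E°cell = 0, since both electrodes use the same couple.
The compartment with the higher Al³⁺(aq) concentration (2.5 M) acts as the cathode; ions are reduced there and produced at the dilute (0.0059 M) anode.
With n = 3, Ecell = −(0.0592/3)·log([dilute]/[conc]) = −(0.0592/3)·log(0.0059/2.5) = +0.052 V.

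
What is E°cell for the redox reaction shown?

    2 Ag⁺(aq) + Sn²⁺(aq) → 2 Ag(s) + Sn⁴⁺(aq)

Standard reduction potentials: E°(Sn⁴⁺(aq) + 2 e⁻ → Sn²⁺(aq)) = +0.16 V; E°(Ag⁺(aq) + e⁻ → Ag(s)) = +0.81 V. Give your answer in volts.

In the reaction as written, Ag⁺(aq) is reduced (cathode) and Sn⁴⁺(aq) is produced by oxidation at the anode.
E°cell = E°(cathode) − E°(anode) = +0.81 − (+0.16) = +0.65 V.
The positive value indicates the reaction is spontaneous as written.

+0.65 V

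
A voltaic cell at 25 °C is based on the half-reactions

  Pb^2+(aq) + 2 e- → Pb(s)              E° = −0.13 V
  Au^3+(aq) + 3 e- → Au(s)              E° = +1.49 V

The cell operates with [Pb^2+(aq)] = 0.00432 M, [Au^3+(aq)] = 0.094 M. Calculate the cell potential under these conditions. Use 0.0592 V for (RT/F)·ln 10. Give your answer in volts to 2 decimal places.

+1.67 V

Since E°(Au³⁺/Au) > E°(Pb²⁺/Pb), Au³⁺/Au serves as the cathode.
The standard potential is +1.49 − (−0.13) = +1.62 V and the balanced reaction transfers n = 6 electrons.
Balancing gives 2 Au^3+(aq) + 3 Pb(s) → 2 Au(s) + 3 Pb^2+(aq); hence Q = [Pb^2+(aq)]^3 / [Au^3+(aq)]^2 = 9.12×10^−6 (log Q = −5.040).
E = E° − (0.0592/n)·log Q = +1.62 − (0.0592/6)(−5.040) = +1.67 V.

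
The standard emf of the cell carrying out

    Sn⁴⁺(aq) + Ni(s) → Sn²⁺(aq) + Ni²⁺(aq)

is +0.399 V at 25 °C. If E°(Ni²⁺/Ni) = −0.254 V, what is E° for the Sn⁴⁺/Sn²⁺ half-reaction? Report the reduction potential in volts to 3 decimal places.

In the reaction as written the Sn⁴⁺/Sn²⁺ couple is reduced (cathode) and Ni²⁺/Ni is oxidized (anode), so E°cell = E°(Sn⁴⁺/Sn²⁺) − E°(Ni²⁺/Ni).
E°(Sn⁴⁺/Sn²⁺) = E°cell + E°(anode) = +0.399 + (−0.254) = +0.145 V.

+0.145 V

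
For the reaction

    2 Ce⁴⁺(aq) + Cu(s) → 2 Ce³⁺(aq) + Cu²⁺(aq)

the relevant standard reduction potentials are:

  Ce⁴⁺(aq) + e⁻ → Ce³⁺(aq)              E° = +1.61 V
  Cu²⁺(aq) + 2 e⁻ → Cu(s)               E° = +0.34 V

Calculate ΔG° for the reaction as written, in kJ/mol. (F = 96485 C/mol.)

In the reaction as written Ce⁴⁺(aq) is reduced, so the Ce⁴⁺/Ce³⁺ couple is the cathode and Cu²⁺/Cu is the anode.
E°cell = +1.61 − (+0.34) = +1.27 V; balancing electrons gives n = 2.
ΔG° = −nFE°cell = −(2)(96485)(+1.27) J/mol = −245 kJ/mol.

−245 kJ/mol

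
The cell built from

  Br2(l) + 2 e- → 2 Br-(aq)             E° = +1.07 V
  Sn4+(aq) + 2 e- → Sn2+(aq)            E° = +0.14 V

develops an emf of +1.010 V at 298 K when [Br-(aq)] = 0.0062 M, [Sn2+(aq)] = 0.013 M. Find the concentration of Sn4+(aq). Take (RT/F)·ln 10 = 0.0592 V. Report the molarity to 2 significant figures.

The Br₂/Br⁻ couple has the larger reduction potential, so it is the cathode: E°cell = +1.07 − (+0.14) = +0.93 V and n = 2.
Since E = E° − (0.0592/n)·log Q, log Q = n(E° − E)/0.0592 = −2.703.
For Br2(l) + Sn2+(aq) → 2 Br-(aq) + Sn4+(aq), the reaction quotient is Q = ([Br-(aq)]^2·[Sn4+(aq)]) / [Sn2+(aq)].
Substituting the known concentrations and solving, log [Sn4+(aq)] = −0.174 and [Sn4+(aq)] = 0.67 M.

0.67 M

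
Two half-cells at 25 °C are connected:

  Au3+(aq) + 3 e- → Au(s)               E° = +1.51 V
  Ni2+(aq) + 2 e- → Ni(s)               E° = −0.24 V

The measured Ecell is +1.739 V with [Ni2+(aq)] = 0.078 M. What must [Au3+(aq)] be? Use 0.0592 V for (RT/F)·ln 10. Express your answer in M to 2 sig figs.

The Au³⁺/Au couple has the larger reduction potential, so it is the cathode: E°cell = +1.51 − (−0.24) = +1.75 V and n = 6.
Rearranging E = E° − (0.0592/n)·log Q gives log Q = 6(+1.75 − (+1.739))/0.0592 = 1.115.
Balancing electrons gives 2 Au3+(aq) + 3 Ni(s) → 2 Au(s) + 3 Ni2+(aq); thus Q = [Ni2+(aq)]^3 / [Au3+(aq)]^2.
Solving for the unknown gives log [Au3+(aq)] = −2.219, so [Au3+(aq)] ≈ 0.0060 M.

0.0060 M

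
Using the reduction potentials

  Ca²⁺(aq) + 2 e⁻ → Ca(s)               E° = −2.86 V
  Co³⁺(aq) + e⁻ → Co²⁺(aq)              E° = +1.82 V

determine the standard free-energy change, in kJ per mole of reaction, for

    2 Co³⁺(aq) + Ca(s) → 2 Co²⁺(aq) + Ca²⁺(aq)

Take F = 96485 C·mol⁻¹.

−903 kJ/mol

In the reaction as written Co³⁺(aq) is reduced, so the Co³⁺/Co²⁺ couple is the cathode and Ca²⁺/Ca is the anode.
E°cell = +1.82 − (−2.86) = +4.68 V; balancing electrons gives n = 2.
ΔG° = −nFE°cell = −(2)(96485)(+4.68) J/mol = −903 kJ/mol.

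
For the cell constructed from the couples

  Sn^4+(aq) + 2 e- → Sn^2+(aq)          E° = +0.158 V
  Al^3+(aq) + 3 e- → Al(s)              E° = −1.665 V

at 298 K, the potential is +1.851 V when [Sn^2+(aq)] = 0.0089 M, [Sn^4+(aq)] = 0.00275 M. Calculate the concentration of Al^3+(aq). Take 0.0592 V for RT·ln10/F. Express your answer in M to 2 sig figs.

With Sn⁴⁺/Sn²⁺ at the cathode and Al³⁺/Al at the anode, E°cell = +0.158 − (−1.665) = +1.823 V (n = 6).
Since E = E° − (0.0592/n)·log Q, log Q = n(E° − E)/0.0592 = −2.838.
For 3 Sn^4+(aq) + 2 Al(s) → 3 Sn^2+(aq) + 2 Al^3+(aq), the reaction quotient is Q = ([Sn^2+(aq)]^3·[Al^3+(aq)]^2) / [Sn^4+(aq)]^3.
Isolating [Al^3+(aq)] in Q = 10^{−2.838} yields log [Al^3+(aq)] = −2.184, i.e. 0.0065 M.

0.0065 M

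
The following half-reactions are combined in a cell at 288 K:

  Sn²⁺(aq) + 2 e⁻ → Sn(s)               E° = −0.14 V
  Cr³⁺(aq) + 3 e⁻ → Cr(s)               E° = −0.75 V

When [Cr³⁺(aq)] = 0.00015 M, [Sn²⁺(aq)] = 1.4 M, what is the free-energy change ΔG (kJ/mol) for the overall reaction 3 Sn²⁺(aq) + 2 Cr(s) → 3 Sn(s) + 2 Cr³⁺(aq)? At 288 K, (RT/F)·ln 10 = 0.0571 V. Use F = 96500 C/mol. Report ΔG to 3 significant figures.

−398 kJ/mol

E°cell = −0.14 − (−0.75) = +0.61 V; the balanced reaction transfers n = 6 electrons.
Here Q = [Cr³⁺(aq)]^2 / [Sn²⁺(aq)]^3 = 8.2×10^−9 (log Q = −8.086), giving E = +0.61 − (0.0571/6)·(−8.086) = +0.6870 V.
Then ΔG = −nFE = −6 × 96500 × +0.6870 J/mol = −398 kJ/mol.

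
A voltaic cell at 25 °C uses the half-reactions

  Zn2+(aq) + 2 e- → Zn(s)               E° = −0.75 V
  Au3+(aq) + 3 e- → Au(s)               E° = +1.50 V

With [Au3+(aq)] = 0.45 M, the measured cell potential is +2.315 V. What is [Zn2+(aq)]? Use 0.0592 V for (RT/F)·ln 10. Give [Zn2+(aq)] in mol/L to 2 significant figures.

0.0037 M

With Au³⁺/Au at the cathode and Zn²⁺/Zn at the anode, E°cell = +1.50 − (−0.75) = +2.25 V (n = 6).
Rearranging E = E° − (0.0592/n)·log Q gives log Q = 6(+2.25 − (+2.315))/0.0592 = −6.588.
The balanced reaction is 2 Au3+(aq) + 3 Zn(s) → 2 Au(s) + 3 Zn2+(aq), so Q = [Zn2+(aq)]^3 / [Au3+(aq)]^2.
Isolating [Zn2+(aq)] in Q = 10^{−6.588} yields log [Zn2+(aq)] = −2.427, i.e. 0.0037 M.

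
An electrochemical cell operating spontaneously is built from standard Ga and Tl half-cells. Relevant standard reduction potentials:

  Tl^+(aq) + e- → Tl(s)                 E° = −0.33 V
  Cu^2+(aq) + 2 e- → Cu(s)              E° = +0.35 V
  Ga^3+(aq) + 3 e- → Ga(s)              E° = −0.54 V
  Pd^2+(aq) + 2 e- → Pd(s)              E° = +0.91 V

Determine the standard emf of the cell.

+0.21 V

The Tl⁺/Tl couple has the higher E°, so Tl ion is reduced (cathode) and Ga is oxidized (anode).
E°cell = E°(cathode) − E°(anode) = −0.33 − (−0.54) = +0.21 V.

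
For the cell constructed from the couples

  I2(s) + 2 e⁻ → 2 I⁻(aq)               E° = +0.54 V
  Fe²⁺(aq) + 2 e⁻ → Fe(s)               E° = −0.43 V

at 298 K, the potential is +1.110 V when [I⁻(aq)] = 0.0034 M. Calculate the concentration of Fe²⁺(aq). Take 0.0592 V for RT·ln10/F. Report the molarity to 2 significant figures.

I₂/I⁻ is the cathode (higher E°); E°cell = +0.54 − (−0.43) = +0.97 V with n = 2.
Rearranging E = E° − (0.0592/n)·log Q gives log Q = 2(+0.97 − (+1.110))/0.0592 = −4.730.
Balancing electrons gives I2(s) + Fe(s) → 2 I⁻(aq) + Fe²⁺(aq); thus Q = [I⁻(aq)]^2·[Fe²⁺(aq)].
Substituting the known concentrations and solving, log [Fe²⁺(aq)] = 0.207 and [Fe²⁺(aq)] = 1.6 M.

1.6 M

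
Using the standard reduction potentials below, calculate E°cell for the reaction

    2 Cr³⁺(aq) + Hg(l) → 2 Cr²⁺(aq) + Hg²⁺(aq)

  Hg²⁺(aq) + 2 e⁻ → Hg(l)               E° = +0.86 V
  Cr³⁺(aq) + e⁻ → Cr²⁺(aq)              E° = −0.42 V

In the reaction as written, Cr³⁺(aq) is reduced (cathode) and Hg²⁺(aq) is produced by oxidation at the anode.
E°cell = E°(cathode) − E°(anode) = −0.42 − (+0.86) = −1.28 V.

−1.28 V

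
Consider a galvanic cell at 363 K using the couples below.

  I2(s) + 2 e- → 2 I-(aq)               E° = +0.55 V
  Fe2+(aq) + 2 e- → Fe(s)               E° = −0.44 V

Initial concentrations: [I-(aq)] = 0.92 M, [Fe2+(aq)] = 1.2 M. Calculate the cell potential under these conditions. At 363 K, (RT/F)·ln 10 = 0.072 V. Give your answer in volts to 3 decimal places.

+0.990 V

Since E°(I₂/I⁻) > E°(Fe²⁺/Fe), I₂/I⁻ serves as the cathode.
E°cell = +0.55 − (−0.44) = +0.99 V, with n = 2 electrons transferred.
The balanced reaction is I2(s) + Fe(s) → 2 I-(aq) + Fe2+(aq), so Q = [I-(aq)]^2·[Fe2+(aq)] = 1.02 and log Q = 0.007.
E = E° − (0.072/n)·log Q = +0.99 − (0.072/2)(0.007) = +0.990 V.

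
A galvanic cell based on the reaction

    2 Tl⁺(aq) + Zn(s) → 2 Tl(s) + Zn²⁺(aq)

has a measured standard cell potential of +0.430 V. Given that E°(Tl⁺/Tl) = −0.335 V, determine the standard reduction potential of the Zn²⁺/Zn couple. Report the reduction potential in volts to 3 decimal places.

In the reaction as written the Tl⁺/Tl couple is reduced (cathode) and Zn²⁺/Zn is oxidized (anode), so E°cell = E°(Tl⁺/Tl) − E°(Zn²⁺/Zn).
E°(Zn²⁺/Zn) = E°(cathode) − E°cell = −0.335 − (+0.430) = −0.765 V.

−0.765 V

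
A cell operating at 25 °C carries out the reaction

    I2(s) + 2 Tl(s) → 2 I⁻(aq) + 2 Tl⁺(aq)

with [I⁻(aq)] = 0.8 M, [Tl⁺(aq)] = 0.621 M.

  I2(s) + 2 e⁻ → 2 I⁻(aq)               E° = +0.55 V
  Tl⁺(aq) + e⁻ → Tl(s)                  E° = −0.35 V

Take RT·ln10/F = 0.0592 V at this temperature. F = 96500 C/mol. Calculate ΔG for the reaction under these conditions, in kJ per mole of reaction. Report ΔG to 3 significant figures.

−177 kJ/mol

The standard cell potential is +0.55 − (−0.35) = +0.90 V, with n = 2 electrons in the balanced equation.
Here Q = [I⁻(aq)]^2·[Tl⁺(aq)]^2 = 0.247 (log Q = −0.608), giving E = +0.90 − (0.0592/2)·(−0.608) = +0.9180 V.
ΔG = −nFE = −(2)(96500)(+0.9180) J/mol = −177 kJ/mol.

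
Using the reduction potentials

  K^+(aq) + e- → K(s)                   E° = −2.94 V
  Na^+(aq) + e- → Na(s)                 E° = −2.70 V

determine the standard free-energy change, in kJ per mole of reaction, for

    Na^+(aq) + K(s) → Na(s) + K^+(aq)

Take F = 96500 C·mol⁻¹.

In the reaction as written Na^+(aq) is reduced, so the Na⁺/Na couple is the cathode and K⁺/K is the anode.
E°cell = −2.70 − (−2.94) = +0.24 V; balancing electrons gives n = 1.
ΔG° = −nFE°cell = −(1)(96500)(+0.24) J/mol = −23.2 kJ/mol.

−23.2 kJ/mol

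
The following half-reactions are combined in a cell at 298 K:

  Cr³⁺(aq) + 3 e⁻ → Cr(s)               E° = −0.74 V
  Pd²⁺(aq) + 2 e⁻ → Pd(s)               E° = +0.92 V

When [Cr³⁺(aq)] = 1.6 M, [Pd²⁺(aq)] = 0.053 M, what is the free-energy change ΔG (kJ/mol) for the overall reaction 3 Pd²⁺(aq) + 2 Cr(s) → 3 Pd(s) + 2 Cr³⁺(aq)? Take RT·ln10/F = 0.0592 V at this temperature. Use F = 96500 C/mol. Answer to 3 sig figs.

The standard cell potential is +0.92 − (−0.74) = +1.66 V, with n = 6 electrons in the balanced equation.
Q = [Cr³⁺(aq)]^2 / [Pd²⁺(aq)]^3 = 1.72×10^4, so log Q = 4.235 and E = +1.66 − (0.0592/6)(4.235) = +1.6182 V.
Then ΔG = −nFE = −6 × 96500 × +1.6182 J/mol = −937 kJ/mol.

−937 kJ/mol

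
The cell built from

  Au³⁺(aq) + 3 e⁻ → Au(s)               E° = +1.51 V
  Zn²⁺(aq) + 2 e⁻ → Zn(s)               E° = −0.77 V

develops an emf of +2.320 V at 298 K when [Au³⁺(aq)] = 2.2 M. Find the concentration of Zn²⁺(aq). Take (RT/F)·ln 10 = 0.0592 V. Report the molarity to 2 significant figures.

0.075 M

Au³⁺/Au is the cathode (higher E°); E°cell = +1.51 − (−0.77) = +2.28 V with n = 6.
Since E = E° − (0.0592/n)·log Q, log Q = n(E° − E)/0.0592 = −4.054.
Balancing electrons gives 2 Au³⁺(aq) + 3 Zn(s) → 2 Au(s) + 3 Zn²⁺(aq); thus Q = [Zn²⁺(aq)]^3 / [Au³⁺(aq)]^2.
Solving for the unknown gives log [Zn²⁺(aq)] = −1.123, so [Zn²⁺(aq)] ≈ 0.075 M.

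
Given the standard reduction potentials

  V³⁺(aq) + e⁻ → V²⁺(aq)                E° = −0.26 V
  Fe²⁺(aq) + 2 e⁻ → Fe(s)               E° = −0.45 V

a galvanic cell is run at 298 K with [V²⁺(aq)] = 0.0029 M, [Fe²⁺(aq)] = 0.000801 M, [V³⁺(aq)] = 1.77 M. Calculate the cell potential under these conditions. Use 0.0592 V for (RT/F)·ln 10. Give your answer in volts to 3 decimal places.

+0.447 V

Since E°(V³⁺/V²⁺) > E°(Fe²⁺/Fe), V³⁺/V²⁺ serves as the cathode.
E°cell = −0.26 − (−0.45) = +0.19 V, with n = 2 electrons transferred.
For the overall reaction 2 V³⁺(aq) + Fe(s) → 2 V²⁺(aq) + Fe²⁺(aq), Q = ([V²⁺(aq)]^2·[Fe²⁺(aq)]) / [V³⁺(aq)]^2 = 2.15×10^−9, giving log Q = −8.668.
By the Nernst equation, E = +0.19 − (0.0592/2)·(−8.668) = +0.447 V.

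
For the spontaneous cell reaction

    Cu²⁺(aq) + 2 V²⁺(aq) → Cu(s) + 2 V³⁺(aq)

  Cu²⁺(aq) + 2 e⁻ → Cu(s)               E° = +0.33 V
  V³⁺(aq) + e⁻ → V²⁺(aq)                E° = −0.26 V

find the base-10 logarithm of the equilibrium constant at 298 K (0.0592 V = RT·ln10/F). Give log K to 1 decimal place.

log K = 19.9

The Cu²⁺/Cu couple is reduced (cathode); E°cell = +0.33 − (−0.26) = +0.59 V with n = 2.
At equilibrium E = 0, so log K = nE°cell / 0.0592 = (2)(+0.59) / 0.0592 = 19.9.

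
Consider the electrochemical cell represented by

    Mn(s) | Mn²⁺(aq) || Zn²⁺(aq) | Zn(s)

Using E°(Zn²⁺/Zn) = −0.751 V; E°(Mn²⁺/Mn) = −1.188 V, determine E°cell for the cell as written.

+0.437 V

By convention the left-hand electrode in cell notation is the anode (oxidation) and the right-hand electrode is the cathode (reduction).
E°cell = E°(right) − E°(left) = −0.751 − (−1.188) = +0.437 V.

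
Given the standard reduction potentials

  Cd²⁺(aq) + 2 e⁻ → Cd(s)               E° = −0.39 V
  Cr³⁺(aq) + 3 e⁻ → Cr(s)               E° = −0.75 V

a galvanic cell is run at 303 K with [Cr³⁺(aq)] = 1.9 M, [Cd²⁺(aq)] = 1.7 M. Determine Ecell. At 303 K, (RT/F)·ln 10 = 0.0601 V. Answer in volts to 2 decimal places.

+0.36 V

The Cd²⁺/Cd couple has the more positive E°, so it is the cathode; Cr³⁺/Cr is the anode.
E°cell = E°cat − E°an = −0.39 − (−0.75) = +0.36 V; n = 6.
For the overall reaction 3 Cd²⁺(aq) + 2 Cr(s) → 3 Cd(s) + 2 Cr³⁺(aq), Q = [Cr³⁺(aq)]^2 / [Cd²⁺(aq)]^3 = 0.735, giving log Q = −0.134.
Applying E = E° − (RT ln10/nF)·log Q gives +0.36 − (0.0601/6)(−0.134) = +0.36 V.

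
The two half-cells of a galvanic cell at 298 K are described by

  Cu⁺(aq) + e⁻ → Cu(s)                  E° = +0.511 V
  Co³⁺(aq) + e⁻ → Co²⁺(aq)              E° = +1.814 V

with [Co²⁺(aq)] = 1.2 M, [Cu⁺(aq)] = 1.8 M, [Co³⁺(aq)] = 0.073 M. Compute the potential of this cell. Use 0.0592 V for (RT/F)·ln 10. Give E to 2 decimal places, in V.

Co³⁺/Co²⁺ is reduced (cathode, E° = +1.814 V) and Cu⁺/Cu is oxidized (anode).
E°cell = +1.814 − (+0.511) = +1.303 V, with n = 1 electron transferred.
For the overall reaction Co³⁺(aq) + Cu(s) → Co²⁺(aq) + Cu⁺(aq), Q = ([Co²⁺(aq)]·[Cu⁺(aq)]) / [Co³⁺(aq)] = 29.6, giving log Q = 1.471.
E = E° − (0.0592/n)·log Q = +1.303 − (0.0592/1)(1.471) = +1.22 V.

+1.22 V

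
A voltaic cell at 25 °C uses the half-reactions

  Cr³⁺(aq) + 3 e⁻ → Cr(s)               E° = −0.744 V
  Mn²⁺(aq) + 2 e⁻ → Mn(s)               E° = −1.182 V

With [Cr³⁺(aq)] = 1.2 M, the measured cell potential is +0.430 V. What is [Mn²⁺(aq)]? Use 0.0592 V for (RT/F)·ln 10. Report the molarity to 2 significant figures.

With Cr³⁺/Cr at the cathode and Mn²⁺/Mn at the anode, E°cell = −0.744 − (−1.182) = +0.438 V (n = 6).
Since E = E° − (0.0592/n)·log Q, log Q = n(E° − E)/0.0592 = 0.811.
The balanced reaction is 2 Cr³⁺(aq) + 3 Mn(s) → 2 Cr(s) + 3 Mn²⁺(aq), so Q = [Mn²⁺(aq)]^3 / [Cr³⁺(aq)]^2.
Isolating [Mn²⁺(aq)] in Q = 10^{0.811} yields log [Mn²⁺(aq)] = 0.323, i.e. 2.1 M.

2.1 M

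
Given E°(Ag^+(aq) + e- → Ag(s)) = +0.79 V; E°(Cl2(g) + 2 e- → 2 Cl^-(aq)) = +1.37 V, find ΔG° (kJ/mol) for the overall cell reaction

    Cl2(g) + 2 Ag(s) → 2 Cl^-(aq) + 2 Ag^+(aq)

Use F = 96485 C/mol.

−112 kJ/mol

In the reaction as written Cl2(g) is reduced, so the Cl₂/Cl⁻ couple is the cathode and Ag⁺/Ag is the anode.
E°cell = +1.37 − (+0.79) = +0.58 V; balancing electrons gives n = 2.
ΔG° = −nFE°cell = −(2)(96485)(+0.58) J/mol = −112 kJ/mol.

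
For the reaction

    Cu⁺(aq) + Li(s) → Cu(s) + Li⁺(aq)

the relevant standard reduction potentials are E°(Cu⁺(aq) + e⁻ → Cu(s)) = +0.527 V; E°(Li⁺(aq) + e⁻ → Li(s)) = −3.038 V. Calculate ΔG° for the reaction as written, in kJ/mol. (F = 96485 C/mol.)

In the reaction as written Cu⁺(aq) is reduced, so the Cu⁺/Cu couple is the cathode and Li⁺/Li is the anode.
E°cell = +0.527 − (−3.038) = +3.565 V; balancing electrons gives n = 1.
ΔG° = −nFE°cell = −(1)(96485)(+3.565) J/mol = −344 kJ/mol.

−344 kJ/mol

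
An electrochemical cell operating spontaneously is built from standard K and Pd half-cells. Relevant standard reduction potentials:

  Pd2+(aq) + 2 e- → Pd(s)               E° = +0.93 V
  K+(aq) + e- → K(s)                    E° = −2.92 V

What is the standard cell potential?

+3.85 V

Of the two couples in this cell, the one with the more positive reduction potential is reduced at the cathode: here that is Pd²⁺/Pd (+0.93 V); K⁺/K (−2.92 V) is the anode.
E°cell = E°(cathode) − E°(anode) = +0.93 − (−2.92) = +3.85 V.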